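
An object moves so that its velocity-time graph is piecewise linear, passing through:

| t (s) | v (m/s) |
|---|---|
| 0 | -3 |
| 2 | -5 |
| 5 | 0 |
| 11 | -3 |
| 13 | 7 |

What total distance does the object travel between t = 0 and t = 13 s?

Total distance travelled is ∫|v| dt — sum the magnitudes of each area piece.
0–2 s: |½(-3 + -5)(2)| = 8 m
2–5 s: |½(-5 + 0)(3)| = 7.5 m
5–11 s: |½(0 + -3)(6)| = 9 m
11–13 s: v = 0 at t = 11.6 s; triangle areas 0.9 + 4.9 = 5.8 m
Total distance = 30.3 m

30.3 m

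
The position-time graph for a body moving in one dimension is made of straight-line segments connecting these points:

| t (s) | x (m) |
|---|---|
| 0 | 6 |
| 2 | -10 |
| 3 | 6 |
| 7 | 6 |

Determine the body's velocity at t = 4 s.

0 m/s

Velocity is the slope of the x-t graph on 3–7 s: (6 − 6)/(7 − 3) = 0 m/s.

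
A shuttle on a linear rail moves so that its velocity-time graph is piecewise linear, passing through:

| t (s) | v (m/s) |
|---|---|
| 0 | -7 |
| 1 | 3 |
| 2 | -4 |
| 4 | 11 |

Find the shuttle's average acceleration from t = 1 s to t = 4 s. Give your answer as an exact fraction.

Average acceleration = Δv/Δt = (11 − 3)/(4 − 1) = 8/3 m/s².

8/3 m/s²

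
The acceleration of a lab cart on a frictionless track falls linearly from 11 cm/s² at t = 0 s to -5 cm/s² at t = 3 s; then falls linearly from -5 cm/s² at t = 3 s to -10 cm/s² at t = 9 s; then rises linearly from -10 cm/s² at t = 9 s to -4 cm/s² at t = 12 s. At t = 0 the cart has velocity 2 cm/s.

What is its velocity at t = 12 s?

-55 cm/s

Δv equals the area under the a-t graph; then v = v₀ + Δv.
0–3 s: ½(11 + -5)(3) = 9 cm/s
3–9 s: ½(-5 + -10)(6) = -45 cm/s
9–12 s: ½(-10 + -4)(3) = -21 cm/s
Δv = -57 cm/s, so v(12) = 2 + (-57) = -55 cm/s.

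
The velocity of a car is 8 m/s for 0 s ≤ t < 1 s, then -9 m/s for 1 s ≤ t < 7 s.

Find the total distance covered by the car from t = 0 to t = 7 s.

Total distance travelled is ∫|v| dt — sum the magnitudes of each area piece.
0–1 s: |8| × 1 = 8 m
1–7 s: |-9| × 6 = 54 m
Total distance = 62 m

62 m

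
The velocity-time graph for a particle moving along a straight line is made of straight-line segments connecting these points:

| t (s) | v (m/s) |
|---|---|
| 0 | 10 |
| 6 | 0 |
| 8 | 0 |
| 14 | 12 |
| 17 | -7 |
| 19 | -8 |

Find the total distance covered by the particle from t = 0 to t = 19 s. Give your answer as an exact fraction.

Total distance travelled is ∫|v| dt — sum the magnitudes of each area piece.
0–6 s: |½(10 + 0)(6)| = 30 m
6–8 s: |0| × 2 = 0 m
8–14 s: |½(0 + 12)(6)| = 36 m
14–17 s: v = 0 at t = 302/19 s; triangle areas 216/19 + 147/38 = 579/38 m
17–19 s: |½(-7 + -8)(2)| = 15 m
Total distance = 3657/38 m

3657/38 m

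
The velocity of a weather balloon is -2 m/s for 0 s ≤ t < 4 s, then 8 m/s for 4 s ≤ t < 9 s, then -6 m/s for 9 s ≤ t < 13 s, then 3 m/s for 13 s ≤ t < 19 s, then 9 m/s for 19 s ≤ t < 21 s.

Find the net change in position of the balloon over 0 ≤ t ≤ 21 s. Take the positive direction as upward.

44 m

Displacement is the signed area under the v-t curve.
0–4 s: -2 × 4 = -8 m
4–9 s: 8 × 5 = 40 m
9–13 s: -6 × 4 = -24 m
13–19 s: 3 × 6 = 18 m
19–21 s: 9 × 2 = 18 m
Net displacement = 44 m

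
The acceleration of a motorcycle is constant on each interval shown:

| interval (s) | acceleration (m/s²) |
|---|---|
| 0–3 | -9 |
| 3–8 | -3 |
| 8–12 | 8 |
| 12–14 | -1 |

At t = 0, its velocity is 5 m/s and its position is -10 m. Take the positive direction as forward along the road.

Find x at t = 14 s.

On each constant-a segment, Δv = aΔt and Δx = v₀Δt + ½aΔt²; chain segment to segment.
0–3 s: v starts 5 m/s; Δx = 5·3 + ½·-9·3² = -25.5 m; v ends -22 m/s.
3–8 s: v starts -22 m/s; Δx = -22·5 + ½·-3·5² = -147.5 m; v ends -37 m/s.
8–12 s: v starts -37 m/s; Δx = -37·4 + ½·8·4² = -84 m; v ends -5 m/s.
12–14 s: v starts -5 m/s; Δx = -5·2 + ½·-1·2² = -12 m; v ends -7 m/s.
x(14) = -10 + Σ Δx = -279 m.

-279 m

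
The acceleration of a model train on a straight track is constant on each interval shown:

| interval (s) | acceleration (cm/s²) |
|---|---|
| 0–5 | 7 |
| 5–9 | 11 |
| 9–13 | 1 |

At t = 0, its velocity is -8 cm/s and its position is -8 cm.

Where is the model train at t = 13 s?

527.5 cm

On each constant-a segment, Δv = aΔt and Δx = v₀Δt + ½aΔt²; chain segment to segment.
0–5 s: v starts -8 cm/s; Δx = -8·5 + ½·7·5² = 47.5 cm; v ends 27 cm/s.
5–9 s: v starts 27 cm/s; Δx = 27·4 + ½·11·4² = 196 cm; v ends 71 cm/s.
9–13 s: v starts 71 cm/s; Δx = 71·4 + ½·1·4² = 292 cm; v ends 75 cm/s.
x(13) = -8 + Σ Δx = 527.5 cm.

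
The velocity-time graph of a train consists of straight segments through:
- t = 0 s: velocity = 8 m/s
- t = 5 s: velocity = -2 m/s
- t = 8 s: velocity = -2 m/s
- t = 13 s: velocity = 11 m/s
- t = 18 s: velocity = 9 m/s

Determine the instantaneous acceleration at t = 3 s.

Acceleration is the slope of the v-t graph on 0–5 s: (-2 − 8)/(5 − 0) = -2 m/s².

-2 m/s²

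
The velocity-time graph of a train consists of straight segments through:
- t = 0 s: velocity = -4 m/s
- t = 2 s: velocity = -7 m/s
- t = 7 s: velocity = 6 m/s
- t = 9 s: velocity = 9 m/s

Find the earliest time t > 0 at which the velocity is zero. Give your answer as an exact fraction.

t = 61/13 s

v changes sign on 2–7 s (from -7 to 6); the graph is linear there, so v = 0 at t = 2 + (7)·(7 − 2)/(6 − -7) = 61/13 s.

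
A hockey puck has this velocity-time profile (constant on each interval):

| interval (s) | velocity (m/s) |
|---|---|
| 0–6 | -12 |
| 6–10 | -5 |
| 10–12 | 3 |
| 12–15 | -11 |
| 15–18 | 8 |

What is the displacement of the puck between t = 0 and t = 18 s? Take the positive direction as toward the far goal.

Displacement is the signed area under the v-t curve.
0–6 s: -12 × 6 = -72 m
6–10 s: -5 × 4 = -20 m
10–12 s: 3 × 2 = 6 m
12–15 s: -11 × 3 = -33 m
15–18 s: 8 × 3 = 24 m
Net displacement = -95 m

-95 m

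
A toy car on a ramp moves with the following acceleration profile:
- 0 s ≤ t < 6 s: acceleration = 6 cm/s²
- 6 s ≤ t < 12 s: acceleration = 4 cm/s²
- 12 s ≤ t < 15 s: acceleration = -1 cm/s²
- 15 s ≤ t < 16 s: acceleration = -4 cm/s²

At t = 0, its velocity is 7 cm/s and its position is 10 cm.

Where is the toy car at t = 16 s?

On each constant-a segment, Δv = aΔt and Δx = v₀Δt + ½aΔt²; chain segment to segment.
0–6 s: v starts 7 cm/s; Δx = 7·6 + ½·6·6² = 150 cm; v ends 43 cm/s.
6–12 s: v starts 43 cm/s; Δx = 43·6 + ½·4·6² = 330 cm; v ends 67 cm/s.
12–15 s: v starts 67 cm/s; Δx = 67·3 + ½·-1·3² = 196.5 cm; v ends 64 cm/s.
15–16 s: v starts 64 cm/s; Δx = 64·1 + ½·-4·1² = 62 cm; v ends 60 cm/s.
x(16) = 10 + Σ Δx = 748.5 cm.

748.5 cm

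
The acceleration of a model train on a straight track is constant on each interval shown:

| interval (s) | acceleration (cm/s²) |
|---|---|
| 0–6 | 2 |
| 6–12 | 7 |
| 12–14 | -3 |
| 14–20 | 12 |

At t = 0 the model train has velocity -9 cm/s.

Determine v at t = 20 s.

Δv equals the area under the a-t graph; then v = v₀ + Δv.
0–6 s: 2 × 6 = 12 cm/s
6–12 s: 7 × 6 = 42 cm/s
12–14 s: -3 × 2 = -6 cm/s
14–20 s: 12 × 6 = 72 cm/s
Δv = 120 cm/s, so v(20) = -9 + (120) = 111 cm/s.

111 cm/s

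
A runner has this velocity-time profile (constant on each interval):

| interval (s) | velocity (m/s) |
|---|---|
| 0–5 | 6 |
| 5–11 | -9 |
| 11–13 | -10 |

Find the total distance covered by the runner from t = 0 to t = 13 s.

104 m

Total distance travelled is ∫|v| dt — sum the magnitudes of each area piece.
0–5 s: |6| × 5 = 30 m
5–11 s: |-9| × 6 = 54 m
11–13 s: |-10| × 2 = 20 m
Total distance = 104 m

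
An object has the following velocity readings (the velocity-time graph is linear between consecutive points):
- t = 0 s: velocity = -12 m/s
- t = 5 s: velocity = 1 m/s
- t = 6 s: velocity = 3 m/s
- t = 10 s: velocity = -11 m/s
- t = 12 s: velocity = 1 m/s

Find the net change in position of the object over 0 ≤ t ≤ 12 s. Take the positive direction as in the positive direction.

-51.5 m

Net displacement equals the area under the velocity-time graph (areas below the axis count negative).
0–5 s: ½(-12 + 1)(5) = -27.5 m
5–6 s: ½(1 + 3)(1) = 2 m
6–10 s: ½(3 + -11)(4) = -16 m
10–12 s: ½(-11 + 1)(2) = -10 m
Net displacement = -51.5 m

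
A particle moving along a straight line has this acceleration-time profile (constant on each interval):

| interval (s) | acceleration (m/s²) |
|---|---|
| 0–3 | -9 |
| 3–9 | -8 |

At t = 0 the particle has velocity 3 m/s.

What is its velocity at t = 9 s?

Δv equals the area under the a-t graph; then v = v₀ + Δv.
0–3 s: -9 × 3 = -27 m/s
3–9 s: -8 × 6 = -48 m/s
Δv = -75 m/s, so v(9) = 3 + (-75) = -72 m/s.

-72 m/s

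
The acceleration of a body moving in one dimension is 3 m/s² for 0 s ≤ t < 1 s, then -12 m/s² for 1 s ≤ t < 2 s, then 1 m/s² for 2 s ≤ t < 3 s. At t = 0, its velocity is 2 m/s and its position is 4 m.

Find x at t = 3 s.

0 m

On each constant-a segment, Δv = aΔt and Δx = v₀Δt + ½aΔt²; chain segment to segment.
0–1 s: v starts 2 m/s; Δx = 2·1 + ½·3·1² = 3.5 m; v ends 5 m/s.
1–2 s: v starts 5 m/s; Δx = 5·1 + ½·-12·1² = -1 m; v ends -7 m/s.
2–3 s: v starts -7 m/s; Δx = -7·1 + ½·1·1² = -6.5 m; v ends -6 m/s.
x(3) = 4 + Σ Δx = 0 m.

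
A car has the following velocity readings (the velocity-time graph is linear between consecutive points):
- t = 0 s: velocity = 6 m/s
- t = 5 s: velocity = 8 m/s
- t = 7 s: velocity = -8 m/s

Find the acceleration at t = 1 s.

Acceleration is the slope of the v-t graph on 0–5 s: (8 − 6)/(5 − 0) = 0.4 m/s².

0.4 m/s²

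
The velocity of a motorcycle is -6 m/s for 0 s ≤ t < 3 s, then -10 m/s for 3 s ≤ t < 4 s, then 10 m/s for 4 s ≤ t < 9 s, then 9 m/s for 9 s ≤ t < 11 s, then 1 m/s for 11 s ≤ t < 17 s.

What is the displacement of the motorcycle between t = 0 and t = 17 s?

46 m

Displacement is the signed area under the v-t curve.
0–3 s: -6 × 3 = -18 m
3–4 s: -10 × 1 = -10 m
4–9 s: 10 × 5 = 50 m
9–11 s: 9 × 2 = 18 m
11–17 s: 1 × 6 = 6 m
Net displacement = 46 m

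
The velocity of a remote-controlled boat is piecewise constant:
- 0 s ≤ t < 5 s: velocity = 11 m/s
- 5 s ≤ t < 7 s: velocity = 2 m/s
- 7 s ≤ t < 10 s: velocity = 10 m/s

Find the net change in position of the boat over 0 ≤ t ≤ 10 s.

89 m

Net displacement equals the area under the velocity-time graph (areas below the axis count negative).
0–5 s: 11 × 5 = 55 m
5–7 s: 2 × 2 = 4 m
7–10 s: 10 × 3 = 30 m
Net displacement = 89 m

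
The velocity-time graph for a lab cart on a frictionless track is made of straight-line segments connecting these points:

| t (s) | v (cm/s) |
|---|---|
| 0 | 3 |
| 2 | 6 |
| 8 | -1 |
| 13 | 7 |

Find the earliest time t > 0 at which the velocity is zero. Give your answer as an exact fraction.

t = 50/7 s

v changes sign on 2–8 s (from 6 to -1); the graph is linear there, so v = 0 at t = 2 + (-6)·(8 − 2)/(-1 − 6) = 50/7 s.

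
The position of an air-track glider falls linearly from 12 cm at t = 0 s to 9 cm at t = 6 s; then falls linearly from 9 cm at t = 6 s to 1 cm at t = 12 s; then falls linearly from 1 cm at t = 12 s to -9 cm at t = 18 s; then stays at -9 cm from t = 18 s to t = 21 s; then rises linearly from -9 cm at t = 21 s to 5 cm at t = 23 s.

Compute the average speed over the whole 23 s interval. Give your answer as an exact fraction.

35/23 cm/s

Average speed = (total path length)/(elapsed time); on a piecewise-linear x-t graph the path length is Σ|Δx|.
0–6 s: |Δx| = |9 − 12| = 3 cm
6–12 s: |Δx| = |1 − 9| = 8 cm
12–18 s: |Δx| = |-9 − 1| = 10 cm
18–21 s: |Δx| = |-9 − -9| = 0 cm
21–23 s: |Δx| = |5 − -9| = 14 cm
Total path = 35 cm; average speed = 35/23 = 35/23 cm/s.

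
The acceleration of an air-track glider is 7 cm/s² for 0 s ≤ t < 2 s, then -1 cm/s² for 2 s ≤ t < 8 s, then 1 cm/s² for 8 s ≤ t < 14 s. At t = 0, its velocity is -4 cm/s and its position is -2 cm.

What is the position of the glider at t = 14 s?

88 cm

On each constant-a segment, Δv = aΔt and Δx = v₀Δt + ½aΔt²; chain segment to segment.
0–2 s: v starts -4 cm/s; Δx = -4·2 + ½·7·2² = 6 cm; v ends 10 cm/s.
2–8 s: v starts 10 cm/s; Δx = 10·6 + ½·-1·6² = 42 cm; v ends 4 cm/s.
8–14 s: v starts 4 cm/s; Δx = 4·6 + ½·1·6² = 42 cm; v ends 10 cm/s.
x(14) = -2 + Σ Δx = 88 cm.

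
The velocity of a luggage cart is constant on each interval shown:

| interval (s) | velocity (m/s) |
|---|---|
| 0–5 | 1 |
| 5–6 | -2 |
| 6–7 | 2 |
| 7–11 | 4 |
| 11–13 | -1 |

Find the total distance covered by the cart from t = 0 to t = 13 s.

Total distance travelled is ∫|v| dt — sum the magnitudes of each area piece.
0–5 s: |1| × 5 = 5 m
5–6 s: |-2| × 1 = 2 m
6–7 s: |2| × 1 = 2 m
7–11 s: |4| × 4 = 16 m
11–13 s: |-1| × 2 = 2 m
Total distance = 27 m

27 m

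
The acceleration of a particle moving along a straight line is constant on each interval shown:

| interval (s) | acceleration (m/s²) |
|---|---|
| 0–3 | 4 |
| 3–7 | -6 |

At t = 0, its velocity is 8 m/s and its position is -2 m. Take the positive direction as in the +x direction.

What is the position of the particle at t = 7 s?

72 m

On each constant-a segment, Δv = aΔt and Δx = v₀Δt + ½aΔt²; chain segment to segment.
0–3 s: v starts 8 m/s; Δx = 8·3 + ½·4·3² = 42 m; v ends 20 m/s.
3–7 s: v starts 20 m/s; Δx = 20·4 + ½·-6·4² = 32 m; v ends -4 m/s.
x(7) = -2 + Σ Δx = 72 m.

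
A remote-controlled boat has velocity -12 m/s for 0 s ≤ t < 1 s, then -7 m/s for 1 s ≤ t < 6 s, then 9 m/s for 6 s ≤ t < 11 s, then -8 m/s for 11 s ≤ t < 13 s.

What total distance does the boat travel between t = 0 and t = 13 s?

108 m

Total distance travelled is ∫|v| dt — sum the magnitudes of each area piece.
0–1 s: |-12| × 1 = 12 m
1–6 s: |-7| × 5 = 35 m
6–11 s: |9| × 5 = 45 m
11–13 s: |-8| × 2 = 16 m
Total distance = 108 m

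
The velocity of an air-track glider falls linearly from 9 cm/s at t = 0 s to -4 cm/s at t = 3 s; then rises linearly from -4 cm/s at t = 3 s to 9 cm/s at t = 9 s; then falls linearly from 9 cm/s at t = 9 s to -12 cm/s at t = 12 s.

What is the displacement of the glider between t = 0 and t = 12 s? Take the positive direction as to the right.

18 cm

Displacement is the signed area under the v-t curve.
0–3 s: ½(9 + -4)(3) = 7.5 cm
3–9 s: ½(-4 + 9)(6) = 15 cm
9–12 s: ½(9 + -12)(3) = -4.5 cm
Net displacement = 18 cm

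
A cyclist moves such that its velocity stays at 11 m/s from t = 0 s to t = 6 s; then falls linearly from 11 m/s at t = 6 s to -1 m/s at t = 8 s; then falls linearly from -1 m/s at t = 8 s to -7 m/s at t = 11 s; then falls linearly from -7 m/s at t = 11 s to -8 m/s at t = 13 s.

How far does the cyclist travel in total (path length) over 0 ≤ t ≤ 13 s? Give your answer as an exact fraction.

619/6 m

Total distance travelled is ∫|v| dt — sum the magnitudes of each area piece.
0–6 s: |11| × 6 = 66 m
6–8 s: v = 0 at t = 47/6 s; triangle areas 121/12 + 1/12 = 61/6 m
8–11 s: |½(-1 + -7)(3)| = 12 m
11–13 s: |½(-7 + -8)(2)| = 15 m
Total distance = 619/6 m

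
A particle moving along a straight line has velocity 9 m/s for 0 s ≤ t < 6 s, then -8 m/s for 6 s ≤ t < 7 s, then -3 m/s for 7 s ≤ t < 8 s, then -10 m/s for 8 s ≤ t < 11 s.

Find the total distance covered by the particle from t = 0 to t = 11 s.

95 m

Total distance travelled is ∫|v| dt — sum the magnitudes of each area piece.
0–6 s: |9| × 6 = 54 m
6–7 s: |-8| × 1 = 8 m
7–8 s: |-3| × 1 = 3 m
8–11 s: |-10| × 3 = 30 m
Total distance = 95 m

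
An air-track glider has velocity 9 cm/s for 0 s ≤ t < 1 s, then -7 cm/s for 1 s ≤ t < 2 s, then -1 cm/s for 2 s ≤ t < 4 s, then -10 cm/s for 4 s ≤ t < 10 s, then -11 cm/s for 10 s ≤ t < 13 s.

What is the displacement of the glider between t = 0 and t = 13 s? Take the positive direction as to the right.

-93 cm

Net displacement equals the area under the velocity-time graph (areas below the axis count negative).
0–1 s: 9 × 1 = 9 cm
1–2 s: -7 × 1 = -7 cm
2–4 s: -1 × 2 = -2 cm
4–10 s: -10 × 6 = -60 cm
10–13 s: -11 × 3 = -33 cm
Net displacement = -93 cm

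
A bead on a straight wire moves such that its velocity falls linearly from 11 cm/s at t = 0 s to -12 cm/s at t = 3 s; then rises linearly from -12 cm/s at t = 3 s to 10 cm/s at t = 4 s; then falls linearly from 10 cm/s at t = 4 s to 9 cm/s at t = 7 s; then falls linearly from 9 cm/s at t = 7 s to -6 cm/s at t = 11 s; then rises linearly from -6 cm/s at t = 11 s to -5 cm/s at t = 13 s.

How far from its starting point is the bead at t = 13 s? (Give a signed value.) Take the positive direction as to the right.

21 cm

Displacement is the signed area under the v-t curve.
0–3 s: ½(11 + -12)(3) = -1.5 cm
3–4 s: ½(-12 + 10)(1) = -1 cm
4–7 s: ½(10 + 9)(3) = 28.5 cm
7–11 s: ½(9 + -6)(4) = 6 cm
11–13 s: ½(-6 + -5)(2) = -11 cm
Net displacement = 21 cm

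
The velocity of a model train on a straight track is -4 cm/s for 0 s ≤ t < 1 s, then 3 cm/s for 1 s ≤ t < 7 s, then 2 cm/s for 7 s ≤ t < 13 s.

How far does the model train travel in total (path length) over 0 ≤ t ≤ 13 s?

34 cm

Total distance travelled is ∫|v| dt — sum the magnitudes of each area piece.
0–1 s: |-4| × 1 = 4 cm
1–7 s: |3| × 6 = 18 cm
7–13 s: |2| × 6 = 12 cm
Total distance = 34 cm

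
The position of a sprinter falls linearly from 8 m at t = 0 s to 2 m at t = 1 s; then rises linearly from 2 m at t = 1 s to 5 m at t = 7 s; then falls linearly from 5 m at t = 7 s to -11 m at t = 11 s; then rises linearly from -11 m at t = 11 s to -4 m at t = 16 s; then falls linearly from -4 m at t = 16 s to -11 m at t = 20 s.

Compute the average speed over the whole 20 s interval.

1.95 m/s

Average speed = (total path length)/(elapsed time); on a piecewise-linear x-t graph the path length is Σ|Δx|.
0–1 s: |Δx| = |2 − 8| = 6 m
1–7 s: |Δx| = |5 − 2| = 3 m
7–11 s: |Δx| = |-11 − 5| = 16 m
11–16 s: |Δx| = |-4 − -11| = 7 m
16–20 s: |Δx| = |-11 − -4| = 7 m
Total path = 39 m; average speed = 39/20 = 1.95 m/s.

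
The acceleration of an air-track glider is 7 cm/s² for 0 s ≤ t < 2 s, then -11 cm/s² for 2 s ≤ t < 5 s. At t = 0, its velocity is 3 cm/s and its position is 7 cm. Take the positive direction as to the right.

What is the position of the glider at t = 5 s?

On each constant-a segment, Δv = aΔt and Δx = v₀Δt + ½aΔt²; chain segment to segment.
0–2 s: v starts 3 cm/s; Δx = 3·2 + ½·7·2² = 20 cm; v ends 17 cm/s.
2–5 s: v starts 17 cm/s; Δx = 17·3 + ½·-11·3² = 1.5 cm; v ends -16 cm/s.
x(5) = 7 + Σ Δx = 28.5 cm.

28.5 cm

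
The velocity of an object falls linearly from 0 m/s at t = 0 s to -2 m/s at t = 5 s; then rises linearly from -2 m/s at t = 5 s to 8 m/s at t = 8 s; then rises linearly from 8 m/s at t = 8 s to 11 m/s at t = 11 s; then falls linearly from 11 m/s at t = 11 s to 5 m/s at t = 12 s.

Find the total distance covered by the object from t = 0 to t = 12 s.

Distance (not displacement) is the total path length: add the absolute areas under v-t.
0–5 s: |½(0 + -2)(5)| = 5 m
5–8 s: v = 0 at t = 5.6 s; triangle areas 0.6 + 9.6 = 10.2 m
8–11 s: |½(8 + 11)(3)| = 28.5 m
11–12 s: |½(11 + 5)(1)| = 8 m
Total distance = 51.7 m

51.7 m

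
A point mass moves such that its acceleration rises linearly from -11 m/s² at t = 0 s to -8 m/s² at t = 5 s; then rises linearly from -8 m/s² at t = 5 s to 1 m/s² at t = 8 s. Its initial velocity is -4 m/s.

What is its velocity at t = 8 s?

Δv equals the area under the a-t graph; then v = v₀ + Δv.
0–5 s: ½(-11 + -8)(5) = -47.5 m/s
5–8 s: ½(-8 + 1)(3) = -10.5 m/s
Δv = -58 m/s, so v(8) = -4 + (-58) = -62 m/s.

-62 m/s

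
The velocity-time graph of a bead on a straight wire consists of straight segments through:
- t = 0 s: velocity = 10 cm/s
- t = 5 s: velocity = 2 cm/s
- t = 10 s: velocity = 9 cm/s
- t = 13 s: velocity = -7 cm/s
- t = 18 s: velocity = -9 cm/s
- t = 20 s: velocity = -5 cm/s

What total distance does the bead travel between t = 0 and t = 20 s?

123.6875 cm

Total distance travelled is ∫|v| dt — sum the magnitudes of each area piece.
0–5 s: |½(10 + 2)(5)| = 30 cm
5–10 s: |½(2 + 9)(5)| = 27.5 cm
10–13 s: v = 0 at t = 11.6875 s; triangle areas 7.59375 + 4.59375 = 12.1875 cm
13–18 s: |½(-7 + -9)(5)| = 40 cm
18–20 s: |½(-9 + -5)(2)| = 14 cm
Total distance = 123.6875 cm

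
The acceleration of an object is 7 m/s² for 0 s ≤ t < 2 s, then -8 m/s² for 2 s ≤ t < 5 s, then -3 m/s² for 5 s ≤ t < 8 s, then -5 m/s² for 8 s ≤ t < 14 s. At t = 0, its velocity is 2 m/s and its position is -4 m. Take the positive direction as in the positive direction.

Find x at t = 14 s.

-203.5 m

On each constant-a segment, Δv = aΔt and Δx = v₀Δt + ½aΔt²; chain segment to segment.
0–2 s: v starts 2 m/s; Δx = 2·2 + ½·7·2² = 18 m; v ends 16 m/s.
2–5 s: v starts 16 m/s; Δx = 16·3 + ½·-8·3² = 12 m; v ends -8 m/s.
5–8 s: v starts -8 m/s; Δx = -8·3 + ½·-3·3² = -37.5 m; v ends -17 m/s.
8–14 s: v starts -17 m/s; Δx = -17·6 + ½·-5·6² = -192 m; v ends -47 m/s.
x(14) = -4 + Σ Δx = -203.5 m.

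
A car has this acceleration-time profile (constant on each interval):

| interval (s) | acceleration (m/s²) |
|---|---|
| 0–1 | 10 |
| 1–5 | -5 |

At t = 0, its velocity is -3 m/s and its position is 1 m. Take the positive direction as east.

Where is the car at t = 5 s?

-9 m

On each constant-a segment, Δv = aΔt and Δx = v₀Δt + ½aΔt²; chain segment to segment.
0–1 s: v starts -3 m/s; Δx = -3·1 + ½·10·1² = 2 m; v ends 7 m/s.
1–5 s: v starts 7 m/s; Δx = 7·4 + ½·-5·4² = -12 m; v ends -13 m/s.
x(5) = 1 + Σ Δx = -9 m.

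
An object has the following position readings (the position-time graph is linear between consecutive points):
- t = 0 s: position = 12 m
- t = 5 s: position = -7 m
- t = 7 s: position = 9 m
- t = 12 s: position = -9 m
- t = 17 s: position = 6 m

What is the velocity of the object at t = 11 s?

Velocity is the slope of the x-t graph on 7–12 s: (-9 − 9)/(12 − 7) = -3.6 m/s.

-3.6 m/s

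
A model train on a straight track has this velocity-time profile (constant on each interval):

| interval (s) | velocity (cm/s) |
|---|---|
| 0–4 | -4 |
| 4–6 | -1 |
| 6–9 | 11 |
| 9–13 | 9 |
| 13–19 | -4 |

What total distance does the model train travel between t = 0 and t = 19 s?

Total distance travelled is ∫|v| dt — sum the magnitudes of each area piece.
0–4 s: |-4| × 4 = 16 cm
4–6 s: |-1| × 2 = 2 cm
6–9 s: |11| × 3 = 33 cm
9–13 s: |9| × 4 = 36 cm
13–19 s: |-4| × 6 = 24 cm
Total distance = 111 cm

111 cm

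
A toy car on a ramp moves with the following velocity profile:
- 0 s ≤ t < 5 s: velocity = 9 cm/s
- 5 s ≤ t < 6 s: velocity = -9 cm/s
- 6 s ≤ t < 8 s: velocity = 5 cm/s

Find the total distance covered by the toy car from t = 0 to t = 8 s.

Distance (not displacement) is the total path length: add the absolute areas under v-t.
0–5 s: |9| × 5 = 45 cm
5–6 s: |-9| × 1 = 9 cm
6–8 s: |5| × 2 = 10 cm
Total distance = 64 cm

64 cm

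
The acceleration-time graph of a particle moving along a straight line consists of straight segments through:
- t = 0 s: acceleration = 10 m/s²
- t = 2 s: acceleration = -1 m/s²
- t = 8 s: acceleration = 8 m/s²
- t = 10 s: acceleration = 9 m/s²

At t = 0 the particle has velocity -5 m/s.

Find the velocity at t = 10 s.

42 m/s

Δv equals the area under the a-t graph; then v = v₀ + Δv.
0–2 s: ½(10 + -1)(2) = 9 m/s
2–8 s: ½(-1 + 8)(6) = 21 m/s
8–10 s: ½(8 + 9)(2) = 17 m/s
Δv = 47 m/s, so v(10) = -5 + (47) = 42 m/s.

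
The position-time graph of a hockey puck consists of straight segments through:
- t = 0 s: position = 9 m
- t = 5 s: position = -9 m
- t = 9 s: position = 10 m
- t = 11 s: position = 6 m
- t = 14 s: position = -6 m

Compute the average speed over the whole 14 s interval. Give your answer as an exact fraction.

Average speed = (total path length)/(elapsed time); on a piecewise-linear x-t graph the path length is Σ|Δx|.
0–5 s: |Δx| = |-9 − 9| = 18 m
5–9 s: |Δx| = |10 − -9| = 19 m
9–11 s: |Δx| = |6 − 10| = 4 m
11–14 s: |Δx| = |-6 − 6| = 12 m
Total path = 53 m; average speed = 53/14 = 53/14 m/s.

53/14 m/s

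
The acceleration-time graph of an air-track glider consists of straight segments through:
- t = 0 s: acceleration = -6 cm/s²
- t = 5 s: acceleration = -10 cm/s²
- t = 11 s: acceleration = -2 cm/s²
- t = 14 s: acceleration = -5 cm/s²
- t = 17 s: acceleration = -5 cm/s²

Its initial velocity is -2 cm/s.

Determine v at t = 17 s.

Δv equals the area under the a-t graph; then v = v₀ + Δv.
0–5 s: ½(-6 + -10)(5) = -40 cm/s
5–11 s: ½(-10 + -2)(6) = -36 cm/s
11–14 s: ½(-2 + -5)(3) = -10.5 cm/s
14–17 s: -5 × 3 = -15 cm/s
Δv = -101.5 cm/s, so v(17) = -2 + (-101.5) = -103.5 cm/s.

-103.5 cm/s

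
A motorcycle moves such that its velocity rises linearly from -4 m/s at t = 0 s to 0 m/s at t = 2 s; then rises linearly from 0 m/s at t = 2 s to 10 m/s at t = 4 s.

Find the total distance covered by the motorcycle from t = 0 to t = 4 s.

Distance (not displacement) is the total path length: add the absolute areas under v-t.
0–2 s: |½(-4 + 0)(2)| = 4 m
2–4 s: |½(0 + 10)(2)| = 10 m
Total distance = 14 m

14 m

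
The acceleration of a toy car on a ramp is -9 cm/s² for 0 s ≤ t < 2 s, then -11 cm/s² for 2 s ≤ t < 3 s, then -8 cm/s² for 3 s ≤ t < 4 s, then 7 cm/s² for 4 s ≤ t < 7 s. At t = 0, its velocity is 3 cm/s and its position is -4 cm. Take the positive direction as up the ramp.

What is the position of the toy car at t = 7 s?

On each constant-a segment, Δv = aΔt and Δx = v₀Δt + ½aΔt²; chain segment to segment.
0–2 s: v starts 3 cm/s; Δx = 3·2 + ½·-9·2² = -12 cm; v ends -15 cm/s.
2–3 s: v starts -15 cm/s; Δx = -15·1 + ½·-11·1² = -20.5 cm; v ends -26 cm/s.
3–4 s: v starts -26 cm/s; Δx = -26·1 + ½·-8·1² = -30 cm; v ends -34 cm/s.
4–7 s: v starts -34 cm/s; Δx = -34·3 + ½·7·3² = -70.5 cm; v ends -13 cm/s.
x(7) = -4 + Σ Δx = -137 cm.

-137 cm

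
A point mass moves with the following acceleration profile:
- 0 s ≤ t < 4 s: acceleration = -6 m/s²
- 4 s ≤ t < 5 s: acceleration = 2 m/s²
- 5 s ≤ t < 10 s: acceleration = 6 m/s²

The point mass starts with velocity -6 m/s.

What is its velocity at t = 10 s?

2 m/s

Δv equals the area under the a-t graph; then v = v₀ + Δv.
0–4 s: -6 × 4 = -24 m/s
4–5 s: 2 × 1 = 2 m/s
5–10 s: 6 × 5 = 30 m/s
Δv = 8 m/s, so v(10) = -6 + (8) = 2 m/s.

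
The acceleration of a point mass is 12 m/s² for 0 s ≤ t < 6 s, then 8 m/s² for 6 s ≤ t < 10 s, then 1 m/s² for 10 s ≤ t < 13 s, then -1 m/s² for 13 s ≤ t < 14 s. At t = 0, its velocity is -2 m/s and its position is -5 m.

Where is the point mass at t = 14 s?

On each constant-a segment, Δv = aΔt and Δx = v₀Δt + ½aΔt²; chain segment to segment.
0–6 s: v starts -2 m/s; Δx = -2·6 + ½·12·6² = 204 m; v ends 70 m/s.
6–10 s: v starts 70 m/s; Δx = 70·4 + ½·8·4² = 344 m; v ends 102 m/s.
10–13 s: v starts 102 m/s; Δx = 102·3 + ½·1·3² = 310.5 m; v ends 105 m/s.
13–14 s: v starts 105 m/s; Δx = 105·1 + ½·-1·1² = 104.5 m; v ends 104 m/s.
x(14) = -5 + Σ Δx = 958 m.

958 m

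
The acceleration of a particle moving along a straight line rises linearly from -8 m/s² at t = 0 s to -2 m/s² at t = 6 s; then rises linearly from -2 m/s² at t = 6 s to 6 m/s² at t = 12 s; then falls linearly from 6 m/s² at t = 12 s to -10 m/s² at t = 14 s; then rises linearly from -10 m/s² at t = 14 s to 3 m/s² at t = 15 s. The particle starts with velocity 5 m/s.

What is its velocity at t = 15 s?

Δv equals the area under the a-t graph; then v = v₀ + Δv.
0–6 s: ½(-8 + -2)(6) = -30 m/s
6–12 s: ½(-2 + 6)(6) = 12 m/s
12–14 s: ½(6 + -10)(2) = -4 m/s
14–15 s: ½(-10 + 3)(1) = -3.5 m/s
Δv = -25.5 m/s, so v(15) = 5 + (-25.5) = -20.5 m/s.

-20.5 m/s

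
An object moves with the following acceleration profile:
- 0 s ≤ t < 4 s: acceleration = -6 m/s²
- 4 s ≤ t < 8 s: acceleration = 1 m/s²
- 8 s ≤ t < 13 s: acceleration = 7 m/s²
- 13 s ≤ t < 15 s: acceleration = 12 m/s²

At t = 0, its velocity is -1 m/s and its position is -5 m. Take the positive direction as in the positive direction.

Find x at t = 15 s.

-114.5 m

On each constant-a segment, Δv = aΔt and Δx = v₀Δt + ½aΔt²; chain segment to segment.
0–4 s: v starts -1 m/s; Δx = -1·4 + ½·-6·4² = -52 m; v ends -25 m/s.
4–8 s: v starts -25 m/s; Δx = -25·4 + ½·1·4² = -92 m; v ends -21 m/s.
8–13 s: v starts -21 m/s; Δx = -21·5 + ½·7·5² = -17.5 m; v ends 14 m/s.
13–15 s: v starts 14 m/s; Δx = 14·2 + ½·12·2² = 52 m; v ends 38 m/s.
x(15) = -5 + Σ Δx = -114.5 m.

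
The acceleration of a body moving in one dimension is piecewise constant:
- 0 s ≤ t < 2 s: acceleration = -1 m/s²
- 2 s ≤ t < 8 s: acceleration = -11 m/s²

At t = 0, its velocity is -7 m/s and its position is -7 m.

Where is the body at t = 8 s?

-275 m

On each constant-a segment, Δv = aΔt and Δx = v₀Δt + ½aΔt²; chain segment to segment.
0–2 s: v starts -7 m/s; Δx = -7·2 + ½·-1·2² = -16 m; v ends -9 m/s.
2–8 s: v starts -9 m/s; Δx = -9·6 + ½·-11·6² = -252 m; v ends -75 m/s.
x(8) = -7 + Σ Δx = -275 m.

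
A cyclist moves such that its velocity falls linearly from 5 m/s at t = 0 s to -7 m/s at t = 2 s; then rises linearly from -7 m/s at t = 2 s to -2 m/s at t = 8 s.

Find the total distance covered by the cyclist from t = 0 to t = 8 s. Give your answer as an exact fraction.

Distance (not displacement) is the total path length: add the absolute areas under v-t.
0–2 s: v = 0 at t = 5/6 s; triangle areas 25/12 + 49/12 = 37/6 m
2–8 s: |½(-7 + -2)(6)| = 27 m
Total distance = 199/6 m

199/6 m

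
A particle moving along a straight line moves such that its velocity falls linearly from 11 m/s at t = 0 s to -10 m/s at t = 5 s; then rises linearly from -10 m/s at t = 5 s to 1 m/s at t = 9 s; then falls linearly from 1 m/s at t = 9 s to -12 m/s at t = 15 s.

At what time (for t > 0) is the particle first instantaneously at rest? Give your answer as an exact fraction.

t = 55/21 s

v changes sign on 0–5 s (from 11 to -10); the graph is linear there, so v = 0 at t = 0 + (-11)·(5 − 0)/(-10 − 11) = 55/21 s.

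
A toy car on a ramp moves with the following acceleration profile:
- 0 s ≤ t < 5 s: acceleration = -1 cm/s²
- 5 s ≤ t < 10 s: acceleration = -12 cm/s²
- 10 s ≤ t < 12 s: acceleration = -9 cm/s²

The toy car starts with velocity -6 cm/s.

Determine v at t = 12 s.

Δv equals the area under the a-t graph; then v = v₀ + Δv.
0–5 s: -1 × 5 = -5 cm/s
5–10 s: -12 × 5 = -60 cm/s
10–12 s: -9 × 2 = -18 cm/s
Δv = -83 cm/s, so v(12) = -6 + (-83) = -89 cm/s.

-89 cm/s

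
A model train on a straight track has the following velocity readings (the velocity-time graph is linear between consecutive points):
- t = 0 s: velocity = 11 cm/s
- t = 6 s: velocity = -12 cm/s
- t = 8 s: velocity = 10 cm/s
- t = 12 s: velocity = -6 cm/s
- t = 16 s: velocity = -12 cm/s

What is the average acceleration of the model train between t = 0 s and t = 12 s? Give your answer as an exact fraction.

Average acceleration = Δv/Δt = (-6 − 11)/(12 − 0) = -17/12 cm/s².

-17/12 cm/s²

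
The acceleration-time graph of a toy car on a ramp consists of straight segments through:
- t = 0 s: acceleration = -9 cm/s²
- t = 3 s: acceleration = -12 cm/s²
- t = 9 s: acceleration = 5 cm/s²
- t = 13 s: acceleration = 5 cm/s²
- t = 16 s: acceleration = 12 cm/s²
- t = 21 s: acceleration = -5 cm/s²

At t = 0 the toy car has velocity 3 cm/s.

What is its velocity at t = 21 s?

Δv equals the area under the a-t graph; then v = v₀ + Δv.
0–3 s: ½(-9 + -12)(3) = -31.5 cm/s
3–9 s: ½(-12 + 5)(6) = -21 cm/s
9–13 s: 5 × 4 = 20 cm/s
13–16 s: ½(5 + 12)(3) = 25.5 cm/s
16–21 s: ½(12 + -5)(5) = 17.5 cm/s
Δv = 10.5 cm/s, so v(21) = 3 + (10.5) = 13.5 cm/s.

13.5 cm/s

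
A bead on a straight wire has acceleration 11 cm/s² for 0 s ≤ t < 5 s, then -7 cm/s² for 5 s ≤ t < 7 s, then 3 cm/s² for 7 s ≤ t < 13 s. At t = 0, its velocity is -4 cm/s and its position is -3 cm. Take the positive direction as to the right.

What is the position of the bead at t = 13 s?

On each constant-a segment, Δv = aΔt and Δx = v₀Δt + ½aΔt²; chain segment to segment.
0–5 s: v starts -4 cm/s; Δx = -4·5 + ½·11·5² = 117.5 cm; v ends 51 cm/s.
5–7 s: v starts 51 cm/s; Δx = 51·2 + ½·-7·2² = 88 cm; v ends 37 cm/s.
7–13 s: v starts 37 cm/s; Δx = 37·6 + ½·3·6² = 276 cm; v ends 55 cm/s.
x(13) = -3 + Σ Δx = 478.5 cm.

478.5 cm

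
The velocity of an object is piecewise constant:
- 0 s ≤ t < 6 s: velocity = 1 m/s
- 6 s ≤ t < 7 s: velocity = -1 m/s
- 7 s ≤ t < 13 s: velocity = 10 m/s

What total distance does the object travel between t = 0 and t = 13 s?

Total distance travelled is ∫|v| dt — sum the magnitudes of each area piece.
0–6 s: |1| × 6 = 6 m
6–7 s: |-1| × 1 = 1 m
7–13 s: |10| × 6 = 60 m
Total distance = 67 m

67 m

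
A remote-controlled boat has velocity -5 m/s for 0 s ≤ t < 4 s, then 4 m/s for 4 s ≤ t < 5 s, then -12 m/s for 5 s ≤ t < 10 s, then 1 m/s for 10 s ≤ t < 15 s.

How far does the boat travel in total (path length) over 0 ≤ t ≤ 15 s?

89 m

Distance (not displacement) is the total path length: add the absolute areas under v-t.
0–4 s: |-5| × 4 = 20 m
4–5 s: |4| × 1 = 4 m
5–10 s: |-12| × 5 = 60 m
10–15 s: |1| × 5 = 5 m
Total distance = 89 m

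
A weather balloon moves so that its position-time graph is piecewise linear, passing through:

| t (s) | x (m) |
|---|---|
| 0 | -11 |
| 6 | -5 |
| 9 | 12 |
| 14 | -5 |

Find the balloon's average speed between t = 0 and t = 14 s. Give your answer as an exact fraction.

Average speed = (total path length)/(elapsed time); on a piecewise-linear x-t graph the path length is Σ|Δx|.
0–6 s: |Δx| = |-5 − -11| = 6 m
6–9 s: |Δx| = |12 − -5| = 17 m
9–14 s: |Δx| = |-5 − 12| = 17 m
Total path = 40 m; average speed = 40/14 = 20/7 m/s.

20/7 m/s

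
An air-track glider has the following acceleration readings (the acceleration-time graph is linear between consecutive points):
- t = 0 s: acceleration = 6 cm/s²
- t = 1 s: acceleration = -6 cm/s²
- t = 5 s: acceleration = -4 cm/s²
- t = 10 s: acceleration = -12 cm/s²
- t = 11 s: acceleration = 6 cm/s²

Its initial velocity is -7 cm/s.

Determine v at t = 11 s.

-70 cm/s

Δv equals the area under the a-t graph; then v = v₀ + Δv.
0–1 s: ½(6 + -6)(1) = 0 cm/s
1–5 s: ½(-6 + -4)(4) = -20 cm/s
5–10 s: ½(-4 + -12)(5) = -40 cm/s
10–11 s: ½(-12 + 6)(1) = -3 cm/s
Δv = -63 cm/s, so v(11) = -7 + (-63) = -70 cm/s.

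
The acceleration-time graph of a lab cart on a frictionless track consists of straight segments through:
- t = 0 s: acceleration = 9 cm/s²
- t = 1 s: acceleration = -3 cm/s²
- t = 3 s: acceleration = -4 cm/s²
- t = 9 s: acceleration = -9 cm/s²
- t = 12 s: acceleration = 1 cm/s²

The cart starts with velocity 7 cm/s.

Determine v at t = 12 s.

-48 cm/s

Δv equals the area under the a-t graph; then v = v₀ + Δv.
0–1 s: ½(9 + -3)(1) = 3 cm/s
1–3 s: ½(-3 + -4)(2) = -7 cm/s
3–9 s: ½(-4 + -9)(6) = -39 cm/s
9–12 s: ½(-9 + 1)(3) = -12 cm/s
Δv = -55 cm/s, so v(12) = 7 + (-55) = -48 cm/s.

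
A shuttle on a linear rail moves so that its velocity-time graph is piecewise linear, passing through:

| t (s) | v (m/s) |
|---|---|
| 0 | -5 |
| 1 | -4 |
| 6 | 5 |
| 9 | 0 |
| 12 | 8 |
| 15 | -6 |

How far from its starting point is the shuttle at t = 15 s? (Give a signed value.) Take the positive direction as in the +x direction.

Net displacement equals the area under the velocity-time graph (areas below the axis count negative).
0–1 s: ½(-5 + -4)(1) = -4.5 m
1–6 s: ½(-4 + 5)(5) = 2.5 m
6–9 s: ½(5 + 0)(3) = 7.5 m
9–12 s: ½(0 + 8)(3) = 12 m
12–15 s: ½(8 + -6)(3) = 3 m
Net displacement = 20.5 m

20.5 m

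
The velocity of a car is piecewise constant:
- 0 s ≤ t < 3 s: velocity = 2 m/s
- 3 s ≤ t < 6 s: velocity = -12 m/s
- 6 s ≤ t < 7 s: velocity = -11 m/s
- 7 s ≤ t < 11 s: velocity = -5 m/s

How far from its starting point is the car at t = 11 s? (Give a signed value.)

-61 m

Displacement is the signed area under the v-t curve.
0–3 s: 2 × 3 = 6 m
3–6 s: -12 × 3 = -36 m
6–7 s: -11 × 1 = -11 m
7–11 s: -5 × 4 = -20 m
Net displacement = -61 m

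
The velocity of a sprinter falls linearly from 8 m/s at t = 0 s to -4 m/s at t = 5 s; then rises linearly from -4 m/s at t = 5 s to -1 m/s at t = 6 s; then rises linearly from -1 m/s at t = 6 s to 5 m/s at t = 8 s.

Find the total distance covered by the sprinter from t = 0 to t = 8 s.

Total distance travelled is ∫|v| dt — sum the magnitudes of each area piece.
0–5 s: v = 0 at t = 10/3 s; triangle areas 40/3 + 10/3 = 50/3 m
5–6 s: |½(-4 + -1)(1)| = 2.5 m
6–8 s: v = 0 at t = 19/3 s; triangle areas 1/6 + 25/6 = 13/3 m
Total distance = 23.5 m

23.5 m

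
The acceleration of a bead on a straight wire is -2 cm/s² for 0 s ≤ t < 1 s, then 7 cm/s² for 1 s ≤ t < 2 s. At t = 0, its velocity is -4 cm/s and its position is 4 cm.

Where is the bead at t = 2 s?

-3.5 cm

On each constant-a segment, Δv = aΔt and Δx = v₀Δt + ½aΔt²; chain segment to segment.
0–1 s: v starts -4 cm/s; Δx = -4·1 + ½·-2·1² = -5 cm; v ends -6 cm/s.
1–2 s: v starts -6 cm/s; Δx = -6·1 + ½·7·1² = -2.5 cm; v ends 1 cm/s.
x(2) = 4 + Σ Δx = -3.5 cm.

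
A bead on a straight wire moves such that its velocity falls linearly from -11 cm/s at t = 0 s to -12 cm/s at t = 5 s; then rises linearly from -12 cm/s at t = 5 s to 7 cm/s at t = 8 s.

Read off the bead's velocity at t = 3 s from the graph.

-11.6 cm/s

On 0–5 s the graph is linear from -11 to -12 cm/s: v(3) = -11 + (-12 − -11)·(3 − 0)/(5 − 0) = -11.6 cm/s.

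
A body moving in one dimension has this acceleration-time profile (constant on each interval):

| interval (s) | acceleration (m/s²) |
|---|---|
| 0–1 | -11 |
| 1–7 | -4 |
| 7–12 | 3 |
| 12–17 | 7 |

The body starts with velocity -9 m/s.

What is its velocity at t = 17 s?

6 m/s

Δv equals the area under the a-t graph; then v = v₀ + Δv.
0–1 s: -11 × 1 = -11 m/s
1–7 s: -4 × 6 = -24 m/s
7–12 s: 3 × 5 = 15 m/s
12–17 s: 7 × 5 = 35 m/s
Δv = 15 m/s, so v(17) = -9 + (15) = 6 m/s.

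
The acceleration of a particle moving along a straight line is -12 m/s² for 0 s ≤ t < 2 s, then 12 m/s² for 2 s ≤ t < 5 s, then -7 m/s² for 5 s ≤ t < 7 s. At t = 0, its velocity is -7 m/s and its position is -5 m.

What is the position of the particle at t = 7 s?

On each constant-a segment, Δv = aΔt and Δx = v₀Δt + ½aΔt²; chain segment to segment.
0–2 s: v starts -7 m/s; Δx = -7·2 + ½·-12·2² = -38 m; v ends -31 m/s.
2–5 s: v starts -31 m/s; Δx = -31·3 + ½·12·3² = -39 m; v ends 5 m/s.
5–7 s: v starts 5 m/s; Δx = 5·2 + ½·-7·2² = -4 m; v ends -9 m/s.
x(7) = -5 + Σ Δx = -86 m.

-86 m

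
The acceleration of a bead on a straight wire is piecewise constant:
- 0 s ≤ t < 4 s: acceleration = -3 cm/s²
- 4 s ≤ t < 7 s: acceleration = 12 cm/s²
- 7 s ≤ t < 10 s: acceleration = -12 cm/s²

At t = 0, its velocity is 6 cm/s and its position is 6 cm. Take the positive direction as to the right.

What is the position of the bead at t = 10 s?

78 cm

On each constant-a segment, Δv = aΔt and Δx = v₀Δt + ½aΔt²; chain segment to segment.
0–4 s: v starts 6 cm/s; Δx = 6·4 + ½·-3·4² = 0 cm; v ends -6 cm/s.
4–7 s: v starts -6 cm/s; Δx = -6·3 + ½·12·3² = 36 cm; v ends 30 cm/s.
7–10 s: v starts 30 cm/s; Δx = 30·3 + ½·-12·3² = 36 cm; v ends -6 cm/s.
x(10) = 6 + Σ Δx = 78 cm.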